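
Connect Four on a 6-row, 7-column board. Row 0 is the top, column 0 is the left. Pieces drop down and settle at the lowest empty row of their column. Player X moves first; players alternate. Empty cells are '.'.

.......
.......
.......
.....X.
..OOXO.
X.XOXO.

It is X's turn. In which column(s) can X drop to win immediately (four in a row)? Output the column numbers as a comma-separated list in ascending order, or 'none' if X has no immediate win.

Answer: none

Derivation:
col 0: drop X → no win
col 1: drop X → no win
col 2: drop X → no win
col 3: drop X → no win
col 4: drop X → no win
col 5: drop X → no win
col 6: drop X → no win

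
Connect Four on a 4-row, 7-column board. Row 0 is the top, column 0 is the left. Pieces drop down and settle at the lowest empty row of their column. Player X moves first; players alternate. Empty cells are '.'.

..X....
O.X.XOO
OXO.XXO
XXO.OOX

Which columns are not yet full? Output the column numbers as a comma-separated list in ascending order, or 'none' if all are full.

col 0: top cell = '.' → open
col 1: top cell = '.' → open
col 2: top cell = 'X' → FULL
col 3: top cell = '.' → open
col 4: top cell = '.' → open
col 5: top cell = '.' → open
col 6: top cell = '.' → open

Answer: 0,1,3,4,5,6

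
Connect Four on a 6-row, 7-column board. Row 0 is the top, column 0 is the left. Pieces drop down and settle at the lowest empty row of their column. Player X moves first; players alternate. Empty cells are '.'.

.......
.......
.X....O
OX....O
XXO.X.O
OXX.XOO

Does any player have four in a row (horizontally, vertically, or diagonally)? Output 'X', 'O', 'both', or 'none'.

both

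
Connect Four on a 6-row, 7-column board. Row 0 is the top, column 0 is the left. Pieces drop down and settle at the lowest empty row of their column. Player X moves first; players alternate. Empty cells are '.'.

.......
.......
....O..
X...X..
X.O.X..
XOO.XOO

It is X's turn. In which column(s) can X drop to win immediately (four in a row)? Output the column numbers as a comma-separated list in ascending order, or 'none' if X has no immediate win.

col 0: drop X → WIN!
col 1: drop X → no win
col 2: drop X → no win
col 3: drop X → no win
col 4: drop X → no win
col 5: drop X → no win
col 6: drop X → no win

Answer: 0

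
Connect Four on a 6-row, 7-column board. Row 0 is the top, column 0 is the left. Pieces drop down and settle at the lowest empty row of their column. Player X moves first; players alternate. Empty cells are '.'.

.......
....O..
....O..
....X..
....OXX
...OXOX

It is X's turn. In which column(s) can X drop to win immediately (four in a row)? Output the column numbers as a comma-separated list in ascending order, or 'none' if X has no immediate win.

Answer: none

Derivation:
col 0: drop X → no win
col 1: drop X → no win
col 2: drop X → no win
col 3: drop X → no win
col 4: drop X → no win
col 5: drop X → no win
col 6: drop X → no win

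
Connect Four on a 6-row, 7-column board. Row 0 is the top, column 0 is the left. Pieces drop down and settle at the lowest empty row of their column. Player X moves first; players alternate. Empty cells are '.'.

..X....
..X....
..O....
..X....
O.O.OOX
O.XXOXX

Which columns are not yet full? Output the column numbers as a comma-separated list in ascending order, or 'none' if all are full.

col 0: top cell = '.' → open
col 1: top cell = '.' → open
col 2: top cell = 'X' → FULL
col 3: top cell = '.' → open
col 4: top cell = '.' → open
col 5: top cell = '.' → open
col 6: top cell = '.' → open

Answer: 0,1,3,4,5,6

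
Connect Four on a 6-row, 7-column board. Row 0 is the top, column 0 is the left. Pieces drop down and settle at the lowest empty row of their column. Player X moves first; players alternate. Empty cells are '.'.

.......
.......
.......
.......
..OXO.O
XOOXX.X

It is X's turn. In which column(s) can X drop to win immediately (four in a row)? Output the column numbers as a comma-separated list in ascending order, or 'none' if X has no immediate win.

Answer: 5

Derivation:
col 0: drop X → no win
col 1: drop X → no win
col 2: drop X → no win
col 3: drop X → no win
col 4: drop X → no win
col 5: drop X → WIN!
col 6: drop X → no win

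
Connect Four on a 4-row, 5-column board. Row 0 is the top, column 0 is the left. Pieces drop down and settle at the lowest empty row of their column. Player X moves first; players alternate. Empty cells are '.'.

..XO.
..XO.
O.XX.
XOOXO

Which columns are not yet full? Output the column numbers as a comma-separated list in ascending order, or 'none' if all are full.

col 0: top cell = '.' → open
col 1: top cell = '.' → open
col 2: top cell = 'X' → FULL
col 3: top cell = 'O' → FULL
col 4: top cell = '.' → open

Answer: 0,1,4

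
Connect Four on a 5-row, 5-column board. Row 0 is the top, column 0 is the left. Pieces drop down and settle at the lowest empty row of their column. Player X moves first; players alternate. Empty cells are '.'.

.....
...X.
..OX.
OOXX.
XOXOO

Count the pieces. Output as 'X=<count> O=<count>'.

X=6 O=6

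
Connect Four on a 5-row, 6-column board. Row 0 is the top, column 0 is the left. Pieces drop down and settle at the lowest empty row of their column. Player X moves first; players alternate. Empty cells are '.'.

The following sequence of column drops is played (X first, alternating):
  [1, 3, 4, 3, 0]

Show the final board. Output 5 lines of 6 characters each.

Move 1: X drops in col 1, lands at row 4
Move 2: O drops in col 3, lands at row 4
Move 3: X drops in col 4, lands at row 4
Move 4: O drops in col 3, lands at row 3
Move 5: X drops in col 0, lands at row 4

Answer: ......
......
......
...O..
XX.OX.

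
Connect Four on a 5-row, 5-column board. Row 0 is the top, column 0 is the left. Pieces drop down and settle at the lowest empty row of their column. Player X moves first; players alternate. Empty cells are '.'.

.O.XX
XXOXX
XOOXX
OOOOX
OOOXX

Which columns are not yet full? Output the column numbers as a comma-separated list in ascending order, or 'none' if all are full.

col 0: top cell = '.' → open
col 1: top cell = 'O' → FULL
col 2: top cell = '.' → open
col 3: top cell = 'X' → FULL
col 4: top cell = 'X' → FULL

Answer: 0,2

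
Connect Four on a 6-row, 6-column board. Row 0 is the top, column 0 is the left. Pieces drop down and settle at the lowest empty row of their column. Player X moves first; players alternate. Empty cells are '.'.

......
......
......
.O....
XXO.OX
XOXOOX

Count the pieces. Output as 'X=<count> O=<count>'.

X=6 O=6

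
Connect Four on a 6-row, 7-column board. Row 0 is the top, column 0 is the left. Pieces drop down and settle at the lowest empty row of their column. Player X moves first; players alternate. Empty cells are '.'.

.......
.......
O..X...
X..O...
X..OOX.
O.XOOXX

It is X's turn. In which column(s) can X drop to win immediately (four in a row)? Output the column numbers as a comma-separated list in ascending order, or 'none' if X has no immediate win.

Answer: 4

Derivation:
col 0: drop X → no win
col 1: drop X → no win
col 2: drop X → no win
col 3: drop X → no win
col 4: drop X → WIN!
col 5: drop X → no win
col 6: drop X → no win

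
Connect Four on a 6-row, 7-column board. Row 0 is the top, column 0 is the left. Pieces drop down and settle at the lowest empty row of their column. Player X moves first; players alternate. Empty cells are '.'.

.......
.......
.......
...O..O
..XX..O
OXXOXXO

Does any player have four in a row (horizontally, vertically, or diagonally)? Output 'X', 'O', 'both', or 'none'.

none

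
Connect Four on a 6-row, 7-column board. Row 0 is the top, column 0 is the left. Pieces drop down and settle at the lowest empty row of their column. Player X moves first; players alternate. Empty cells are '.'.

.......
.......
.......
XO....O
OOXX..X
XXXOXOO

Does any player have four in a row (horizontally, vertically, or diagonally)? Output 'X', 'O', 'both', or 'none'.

none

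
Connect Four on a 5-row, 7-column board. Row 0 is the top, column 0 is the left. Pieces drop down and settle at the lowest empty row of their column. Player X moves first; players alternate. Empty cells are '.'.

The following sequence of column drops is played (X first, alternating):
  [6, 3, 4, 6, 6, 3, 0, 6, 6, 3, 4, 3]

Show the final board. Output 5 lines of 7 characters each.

Move 1: X drops in col 6, lands at row 4
Move 2: O drops in col 3, lands at row 4
Move 3: X drops in col 4, lands at row 4
Move 4: O drops in col 6, lands at row 3
Move 5: X drops in col 6, lands at row 2
Move 6: O drops in col 3, lands at row 3
Move 7: X drops in col 0, lands at row 4
Move 8: O drops in col 6, lands at row 1
Move 9: X drops in col 6, lands at row 0
Move 10: O drops in col 3, lands at row 2
Move 11: X drops in col 4, lands at row 3
Move 12: O drops in col 3, lands at row 1

Answer: ......X
...O..O
...O..X
...OX.O
X..OX.X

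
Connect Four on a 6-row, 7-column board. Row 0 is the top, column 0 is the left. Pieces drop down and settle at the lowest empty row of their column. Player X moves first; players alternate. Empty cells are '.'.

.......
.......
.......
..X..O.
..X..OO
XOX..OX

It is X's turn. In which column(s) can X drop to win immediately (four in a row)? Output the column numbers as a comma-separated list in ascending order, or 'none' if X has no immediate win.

Answer: 2

Derivation:
col 0: drop X → no win
col 1: drop X → no win
col 2: drop X → WIN!
col 3: drop X → no win
col 4: drop X → no win
col 5: drop X → no win
col 6: drop X → no win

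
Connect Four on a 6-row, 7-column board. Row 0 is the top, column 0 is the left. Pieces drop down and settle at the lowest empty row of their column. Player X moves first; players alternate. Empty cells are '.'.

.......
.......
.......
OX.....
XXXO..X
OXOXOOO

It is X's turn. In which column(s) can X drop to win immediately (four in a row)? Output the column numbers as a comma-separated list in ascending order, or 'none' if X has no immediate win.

Answer: 0,1

Derivation:
col 0: drop X → WIN!
col 1: drop X → WIN!
col 2: drop X → no win
col 3: drop X → no win
col 4: drop X → no win
col 5: drop X → no win
col 6: drop X → no win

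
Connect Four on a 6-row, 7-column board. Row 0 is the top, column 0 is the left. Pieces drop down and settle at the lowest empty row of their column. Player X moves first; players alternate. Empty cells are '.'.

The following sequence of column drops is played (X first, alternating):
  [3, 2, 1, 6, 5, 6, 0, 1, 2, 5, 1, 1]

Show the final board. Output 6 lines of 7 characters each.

Answer: .......
.......
.O.....
.X.....
.OX..OO
XXOX.XO

Derivation:
Move 1: X drops in col 3, lands at row 5
Move 2: O drops in col 2, lands at row 5
Move 3: X drops in col 1, lands at row 5
Move 4: O drops in col 6, lands at row 5
Move 5: X drops in col 5, lands at row 5
Move 6: O drops in col 6, lands at row 4
Move 7: X drops in col 0, lands at row 5
Move 8: O drops in col 1, lands at row 4
Move 9: X drops in col 2, lands at row 4
Move 10: O drops in col 5, lands at row 4
Move 11: X drops in col 1, lands at row 3
Move 12: O drops in col 1, lands at row 2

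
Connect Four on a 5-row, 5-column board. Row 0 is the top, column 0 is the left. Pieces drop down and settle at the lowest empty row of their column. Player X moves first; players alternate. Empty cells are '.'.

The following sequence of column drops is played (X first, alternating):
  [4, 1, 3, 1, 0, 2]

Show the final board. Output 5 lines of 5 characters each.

Answer: .....
.....
.....
.O...
XOOXX

Derivation:
Move 1: X drops in col 4, lands at row 4
Move 2: O drops in col 1, lands at row 4
Move 3: X drops in col 3, lands at row 4
Move 4: O drops in col 1, lands at row 3
Move 5: X drops in col 0, lands at row 4
Move 6: O drops in col 2, lands at row 4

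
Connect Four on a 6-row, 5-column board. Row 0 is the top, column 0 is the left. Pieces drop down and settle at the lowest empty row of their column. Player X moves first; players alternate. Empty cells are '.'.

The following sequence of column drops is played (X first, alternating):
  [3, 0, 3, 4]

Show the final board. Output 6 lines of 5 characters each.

Answer: .....
.....
.....
.....
...X.
O..XO

Derivation:
Move 1: X drops in col 3, lands at row 5
Move 2: O drops in col 0, lands at row 5
Move 3: X drops in col 3, lands at row 4
Move 4: O drops in col 4, lands at row 5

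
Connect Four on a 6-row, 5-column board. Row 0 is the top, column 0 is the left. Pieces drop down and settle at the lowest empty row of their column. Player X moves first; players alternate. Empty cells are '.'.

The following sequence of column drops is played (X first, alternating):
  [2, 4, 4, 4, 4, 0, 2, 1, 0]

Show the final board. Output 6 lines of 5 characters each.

Move 1: X drops in col 2, lands at row 5
Move 2: O drops in col 4, lands at row 5
Move 3: X drops in col 4, lands at row 4
Move 4: O drops in col 4, lands at row 3
Move 5: X drops in col 4, lands at row 2
Move 6: O drops in col 0, lands at row 5
Move 7: X drops in col 2, lands at row 4
Move 8: O drops in col 1, lands at row 5
Move 9: X drops in col 0, lands at row 4

Answer: .....
.....
....X
....O
X.X.X
OOX.O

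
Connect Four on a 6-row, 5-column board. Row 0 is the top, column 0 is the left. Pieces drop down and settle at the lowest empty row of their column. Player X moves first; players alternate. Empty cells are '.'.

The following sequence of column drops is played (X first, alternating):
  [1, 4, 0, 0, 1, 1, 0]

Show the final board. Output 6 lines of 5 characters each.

Move 1: X drops in col 1, lands at row 5
Move 2: O drops in col 4, lands at row 5
Move 3: X drops in col 0, lands at row 5
Move 4: O drops in col 0, lands at row 4
Move 5: X drops in col 1, lands at row 4
Move 6: O drops in col 1, lands at row 3
Move 7: X drops in col 0, lands at row 3

Answer: .....
.....
.....
XO...
OX...
XX..O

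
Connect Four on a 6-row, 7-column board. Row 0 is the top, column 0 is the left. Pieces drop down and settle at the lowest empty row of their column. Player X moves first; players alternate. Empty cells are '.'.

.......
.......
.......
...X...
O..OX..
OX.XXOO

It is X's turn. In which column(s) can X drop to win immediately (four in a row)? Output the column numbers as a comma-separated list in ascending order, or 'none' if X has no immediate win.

Answer: 2

Derivation:
col 0: drop X → no win
col 1: drop X → no win
col 2: drop X → WIN!
col 3: drop X → no win
col 4: drop X → no win
col 5: drop X → no win
col 6: drop X → no win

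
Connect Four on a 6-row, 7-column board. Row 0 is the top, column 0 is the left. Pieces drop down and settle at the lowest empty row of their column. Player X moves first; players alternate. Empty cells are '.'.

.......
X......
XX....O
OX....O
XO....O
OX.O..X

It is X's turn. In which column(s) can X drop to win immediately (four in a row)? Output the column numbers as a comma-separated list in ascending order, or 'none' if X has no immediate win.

col 0: drop X → no win
col 1: drop X → no win
col 2: drop X → no win
col 3: drop X → no win
col 4: drop X → no win
col 5: drop X → no win
col 6: drop X → no win

Answer: none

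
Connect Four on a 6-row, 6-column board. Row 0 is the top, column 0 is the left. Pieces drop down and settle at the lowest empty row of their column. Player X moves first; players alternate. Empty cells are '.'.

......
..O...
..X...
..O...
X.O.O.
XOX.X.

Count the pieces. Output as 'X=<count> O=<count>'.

X=5 O=5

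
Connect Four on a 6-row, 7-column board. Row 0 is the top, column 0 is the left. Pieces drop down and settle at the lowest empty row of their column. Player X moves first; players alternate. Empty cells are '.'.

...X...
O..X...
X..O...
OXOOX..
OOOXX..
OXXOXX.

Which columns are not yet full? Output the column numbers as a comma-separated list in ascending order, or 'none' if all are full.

Answer: 0,1,2,4,5,6

Derivation:
col 0: top cell = '.' → open
col 1: top cell = '.' → open
col 2: top cell = '.' → open
col 3: top cell = 'X' → FULL
col 4: top cell = '.' → open
col 5: top cell = '.' → open
col 6: top cell = '.' → open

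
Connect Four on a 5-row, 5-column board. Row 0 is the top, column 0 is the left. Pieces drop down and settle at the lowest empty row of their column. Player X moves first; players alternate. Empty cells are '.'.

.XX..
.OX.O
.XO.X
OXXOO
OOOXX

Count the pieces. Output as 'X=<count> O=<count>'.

X=9 O=9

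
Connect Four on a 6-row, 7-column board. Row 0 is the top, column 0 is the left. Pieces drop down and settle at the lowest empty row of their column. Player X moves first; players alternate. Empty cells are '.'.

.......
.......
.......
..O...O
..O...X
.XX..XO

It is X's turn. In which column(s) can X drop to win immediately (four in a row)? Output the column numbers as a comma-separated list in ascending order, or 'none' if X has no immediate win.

Answer: none

Derivation:
col 0: drop X → no win
col 1: drop X → no win
col 2: drop X → no win
col 3: drop X → no win
col 4: drop X → no win
col 5: drop X → no win
col 6: drop X → no win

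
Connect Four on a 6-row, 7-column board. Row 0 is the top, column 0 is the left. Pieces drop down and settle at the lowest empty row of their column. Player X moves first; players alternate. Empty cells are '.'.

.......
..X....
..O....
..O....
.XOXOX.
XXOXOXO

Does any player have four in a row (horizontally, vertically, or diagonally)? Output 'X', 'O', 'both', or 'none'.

O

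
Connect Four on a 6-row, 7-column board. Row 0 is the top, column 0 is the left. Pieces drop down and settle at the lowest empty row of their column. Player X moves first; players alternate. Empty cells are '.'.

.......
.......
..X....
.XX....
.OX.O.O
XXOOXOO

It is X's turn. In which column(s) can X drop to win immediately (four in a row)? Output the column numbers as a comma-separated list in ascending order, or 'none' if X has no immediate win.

Answer: 2

Derivation:
col 0: drop X → no win
col 1: drop X → no win
col 2: drop X → WIN!
col 3: drop X → no win
col 4: drop X → no win
col 5: drop X → no win
col 6: drop X → no win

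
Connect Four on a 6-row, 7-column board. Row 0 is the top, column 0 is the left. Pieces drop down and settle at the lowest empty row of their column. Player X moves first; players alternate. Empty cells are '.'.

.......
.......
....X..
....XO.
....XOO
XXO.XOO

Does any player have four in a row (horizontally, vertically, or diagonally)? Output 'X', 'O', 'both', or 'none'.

X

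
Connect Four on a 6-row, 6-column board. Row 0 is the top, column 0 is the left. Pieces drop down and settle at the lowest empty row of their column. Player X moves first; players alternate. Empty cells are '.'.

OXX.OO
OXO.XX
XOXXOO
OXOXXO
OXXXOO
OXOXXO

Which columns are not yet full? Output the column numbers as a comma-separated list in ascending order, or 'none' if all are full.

col 0: top cell = 'O' → FULL
col 1: top cell = 'X' → FULL
col 2: top cell = 'X' → FULL
col 3: top cell = '.' → open
col 4: top cell = 'O' → FULL
col 5: top cell = 'O' → FULL

Answer: 3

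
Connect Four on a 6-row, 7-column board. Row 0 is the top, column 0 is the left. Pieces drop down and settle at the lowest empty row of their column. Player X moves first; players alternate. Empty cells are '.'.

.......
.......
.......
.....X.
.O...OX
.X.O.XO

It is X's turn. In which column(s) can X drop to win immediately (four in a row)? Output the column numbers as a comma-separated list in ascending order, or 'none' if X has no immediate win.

Answer: none

Derivation:
col 0: drop X → no win
col 1: drop X → no win
col 2: drop X → no win
col 3: drop X → no win
col 4: drop X → no win
col 5: drop X → no win
col 6: drop X → no win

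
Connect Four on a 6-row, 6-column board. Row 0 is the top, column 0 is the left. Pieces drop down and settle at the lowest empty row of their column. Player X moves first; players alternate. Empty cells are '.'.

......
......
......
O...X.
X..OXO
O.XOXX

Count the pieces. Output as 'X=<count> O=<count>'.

X=6 O=5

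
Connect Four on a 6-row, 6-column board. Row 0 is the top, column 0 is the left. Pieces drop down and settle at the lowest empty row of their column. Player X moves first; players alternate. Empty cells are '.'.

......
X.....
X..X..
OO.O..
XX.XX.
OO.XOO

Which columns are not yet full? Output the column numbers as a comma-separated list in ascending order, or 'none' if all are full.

col 0: top cell = '.' → open
col 1: top cell = '.' → open
col 2: top cell = '.' → open
col 3: top cell = '.' → open
col 4: top cell = '.' → open
col 5: top cell = '.' → open

Answer: 0,1,2,3,4,5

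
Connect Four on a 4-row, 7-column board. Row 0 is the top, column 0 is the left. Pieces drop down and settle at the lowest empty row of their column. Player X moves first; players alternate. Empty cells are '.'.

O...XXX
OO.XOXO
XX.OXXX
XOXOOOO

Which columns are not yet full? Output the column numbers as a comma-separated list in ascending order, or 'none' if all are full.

col 0: top cell = 'O' → FULL
col 1: top cell = '.' → open
col 2: top cell = '.' → open
col 3: top cell = '.' → open
col 4: top cell = 'X' → FULL
col 5: top cell = 'X' → FULL
col 6: top cell = 'X' → FULL

Answer: 1,2,3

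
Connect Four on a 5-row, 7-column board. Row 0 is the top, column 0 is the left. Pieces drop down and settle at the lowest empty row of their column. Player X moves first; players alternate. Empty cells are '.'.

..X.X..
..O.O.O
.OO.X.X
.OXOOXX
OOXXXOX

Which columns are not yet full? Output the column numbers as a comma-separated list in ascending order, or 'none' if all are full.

col 0: top cell = '.' → open
col 1: top cell = '.' → open
col 2: top cell = 'X' → FULL
col 3: top cell = '.' → open
col 4: top cell = 'X' → FULL
col 5: top cell = '.' → open
col 6: top cell = '.' → open

Answer: 0,1,3,5,6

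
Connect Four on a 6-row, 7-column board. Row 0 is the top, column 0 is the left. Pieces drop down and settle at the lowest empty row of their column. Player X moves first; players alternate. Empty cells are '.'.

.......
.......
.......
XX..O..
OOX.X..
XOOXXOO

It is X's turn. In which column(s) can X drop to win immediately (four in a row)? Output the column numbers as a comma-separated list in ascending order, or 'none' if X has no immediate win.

col 0: drop X → WIN!
col 1: drop X → no win
col 2: drop X → no win
col 3: drop X → no win
col 4: drop X → no win
col 5: drop X → no win
col 6: drop X → no win

Answer: 0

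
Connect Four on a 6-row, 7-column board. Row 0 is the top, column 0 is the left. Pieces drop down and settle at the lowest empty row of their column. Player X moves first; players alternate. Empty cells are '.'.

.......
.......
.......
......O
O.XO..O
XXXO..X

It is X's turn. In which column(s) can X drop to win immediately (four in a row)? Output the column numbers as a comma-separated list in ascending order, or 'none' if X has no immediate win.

col 0: drop X → no win
col 1: drop X → no win
col 2: drop X → no win
col 3: drop X → no win
col 4: drop X → no win
col 5: drop X → no win
col 6: drop X → no win

Answer: none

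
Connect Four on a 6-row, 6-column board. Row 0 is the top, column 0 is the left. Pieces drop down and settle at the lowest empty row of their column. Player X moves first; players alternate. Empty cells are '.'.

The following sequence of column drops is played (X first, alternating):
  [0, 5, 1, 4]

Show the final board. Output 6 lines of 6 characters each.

Move 1: X drops in col 0, lands at row 5
Move 2: O drops in col 5, lands at row 5
Move 3: X drops in col 1, lands at row 5
Move 4: O drops in col 4, lands at row 5

Answer: ......
......
......
......
......
XX..OO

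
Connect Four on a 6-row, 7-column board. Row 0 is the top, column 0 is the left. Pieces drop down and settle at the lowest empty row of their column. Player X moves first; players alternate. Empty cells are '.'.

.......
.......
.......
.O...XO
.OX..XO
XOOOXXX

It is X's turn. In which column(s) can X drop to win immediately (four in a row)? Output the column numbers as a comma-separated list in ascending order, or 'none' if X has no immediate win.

Answer: 5

Derivation:
col 0: drop X → no win
col 1: drop X → no win
col 2: drop X → no win
col 3: drop X → no win
col 4: drop X → no win
col 5: drop X → WIN!
col 6: drop X → no win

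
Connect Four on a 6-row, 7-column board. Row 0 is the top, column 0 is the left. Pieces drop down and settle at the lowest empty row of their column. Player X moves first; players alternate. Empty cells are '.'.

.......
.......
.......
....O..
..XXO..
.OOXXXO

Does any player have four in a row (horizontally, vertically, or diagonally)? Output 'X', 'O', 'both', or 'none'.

none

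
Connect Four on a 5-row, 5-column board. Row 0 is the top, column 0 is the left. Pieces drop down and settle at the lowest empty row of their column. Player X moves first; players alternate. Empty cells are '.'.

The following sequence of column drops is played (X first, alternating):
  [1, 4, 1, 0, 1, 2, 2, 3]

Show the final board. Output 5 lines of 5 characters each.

Answer: .....
.....
.X...
.XX..
OXOOO

Derivation:
Move 1: X drops in col 1, lands at row 4
Move 2: O drops in col 4, lands at row 4
Move 3: X drops in col 1, lands at row 3
Move 4: O drops in col 0, lands at row 4
Move 5: X drops in col 1, lands at row 2
Move 6: O drops in col 2, lands at row 4
Move 7: X drops in col 2, lands at row 3
Move 8: O drops in col 3, lands at row 4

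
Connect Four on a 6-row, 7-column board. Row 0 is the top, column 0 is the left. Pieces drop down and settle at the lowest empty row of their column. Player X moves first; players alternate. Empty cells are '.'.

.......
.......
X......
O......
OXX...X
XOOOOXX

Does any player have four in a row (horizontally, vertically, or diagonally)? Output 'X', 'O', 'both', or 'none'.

O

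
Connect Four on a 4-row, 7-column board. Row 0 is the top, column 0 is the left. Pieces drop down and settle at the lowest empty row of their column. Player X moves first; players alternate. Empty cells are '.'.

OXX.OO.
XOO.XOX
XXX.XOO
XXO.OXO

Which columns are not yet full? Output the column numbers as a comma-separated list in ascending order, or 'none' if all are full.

col 0: top cell = 'O' → FULL
col 1: top cell = 'X' → FULL
col 2: top cell = 'X' → FULL
col 3: top cell = '.' → open
col 4: top cell = 'O' → FULL
col 5: top cell = 'O' → FULL
col 6: top cell = '.' → open

Answer: 3,6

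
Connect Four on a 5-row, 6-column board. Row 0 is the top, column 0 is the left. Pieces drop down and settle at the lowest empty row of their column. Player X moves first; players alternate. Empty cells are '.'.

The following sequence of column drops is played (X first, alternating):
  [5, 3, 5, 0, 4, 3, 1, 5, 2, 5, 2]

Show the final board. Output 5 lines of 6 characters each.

Move 1: X drops in col 5, lands at row 4
Move 2: O drops in col 3, lands at row 4
Move 3: X drops in col 5, lands at row 3
Move 4: O drops in col 0, lands at row 4
Move 5: X drops in col 4, lands at row 4
Move 6: O drops in col 3, lands at row 3
Move 7: X drops in col 1, lands at row 4
Move 8: O drops in col 5, lands at row 2
Move 9: X drops in col 2, lands at row 4
Move 10: O drops in col 5, lands at row 1
Move 11: X drops in col 2, lands at row 3

Answer: ......
.....O
.....O
..XO.X
OXXOXX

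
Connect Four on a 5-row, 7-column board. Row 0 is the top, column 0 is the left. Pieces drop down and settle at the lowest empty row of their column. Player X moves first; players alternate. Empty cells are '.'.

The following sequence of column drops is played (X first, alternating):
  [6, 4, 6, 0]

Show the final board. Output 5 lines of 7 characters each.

Answer: .......
.......
.......
......X
O...O.X

Derivation:
Move 1: X drops in col 6, lands at row 4
Move 2: O drops in col 4, lands at row 4
Move 3: X drops in col 6, lands at row 3
Move 4: O drops in col 0, lands at row 4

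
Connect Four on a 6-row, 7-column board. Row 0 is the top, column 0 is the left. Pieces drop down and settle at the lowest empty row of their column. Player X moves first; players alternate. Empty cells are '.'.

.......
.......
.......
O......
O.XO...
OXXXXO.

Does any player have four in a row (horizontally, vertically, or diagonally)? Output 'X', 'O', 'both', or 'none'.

X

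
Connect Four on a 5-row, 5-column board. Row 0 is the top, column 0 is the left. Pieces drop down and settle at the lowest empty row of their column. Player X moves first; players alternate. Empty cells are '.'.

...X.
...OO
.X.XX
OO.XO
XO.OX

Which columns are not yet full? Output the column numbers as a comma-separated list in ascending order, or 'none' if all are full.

col 0: top cell = '.' → open
col 1: top cell = '.' → open
col 2: top cell = '.' → open
col 3: top cell = 'X' → FULL
col 4: top cell = '.' → open

Answer: 0,1,2,4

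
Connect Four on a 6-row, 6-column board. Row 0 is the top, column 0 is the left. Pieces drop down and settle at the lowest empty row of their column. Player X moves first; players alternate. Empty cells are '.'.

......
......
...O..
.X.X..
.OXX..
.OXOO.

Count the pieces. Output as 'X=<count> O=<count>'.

X=5 O=5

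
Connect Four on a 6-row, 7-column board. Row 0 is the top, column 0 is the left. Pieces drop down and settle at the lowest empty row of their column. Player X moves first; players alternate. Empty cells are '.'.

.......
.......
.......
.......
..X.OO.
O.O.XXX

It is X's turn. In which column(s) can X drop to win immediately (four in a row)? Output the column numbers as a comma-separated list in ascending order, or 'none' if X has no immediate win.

Answer: 3

Derivation:
col 0: drop X → no win
col 1: drop X → no win
col 2: drop X → no win
col 3: drop X → WIN!
col 4: drop X → no win
col 5: drop X → no win
col 6: drop X → no win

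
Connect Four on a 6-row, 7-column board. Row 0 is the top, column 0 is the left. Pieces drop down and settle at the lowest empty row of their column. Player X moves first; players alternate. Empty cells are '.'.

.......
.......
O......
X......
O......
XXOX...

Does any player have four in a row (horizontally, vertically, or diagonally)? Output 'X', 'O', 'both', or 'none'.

none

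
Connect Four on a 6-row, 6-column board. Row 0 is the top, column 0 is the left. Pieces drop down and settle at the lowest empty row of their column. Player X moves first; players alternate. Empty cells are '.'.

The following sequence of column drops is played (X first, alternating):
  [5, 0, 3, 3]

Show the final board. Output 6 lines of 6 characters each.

Move 1: X drops in col 5, lands at row 5
Move 2: O drops in col 0, lands at row 5
Move 3: X drops in col 3, lands at row 5
Move 4: O drops in col 3, lands at row 4

Answer: ......
......
......
......
...O..
O..X.X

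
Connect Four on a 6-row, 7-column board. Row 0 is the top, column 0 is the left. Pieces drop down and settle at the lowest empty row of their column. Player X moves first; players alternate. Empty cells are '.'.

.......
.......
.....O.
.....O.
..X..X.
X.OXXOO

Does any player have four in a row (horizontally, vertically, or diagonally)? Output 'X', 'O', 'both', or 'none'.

none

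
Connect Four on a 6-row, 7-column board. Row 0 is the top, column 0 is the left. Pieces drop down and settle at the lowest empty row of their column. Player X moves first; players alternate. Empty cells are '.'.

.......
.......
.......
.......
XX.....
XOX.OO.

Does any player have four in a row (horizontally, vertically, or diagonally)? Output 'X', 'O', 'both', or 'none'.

none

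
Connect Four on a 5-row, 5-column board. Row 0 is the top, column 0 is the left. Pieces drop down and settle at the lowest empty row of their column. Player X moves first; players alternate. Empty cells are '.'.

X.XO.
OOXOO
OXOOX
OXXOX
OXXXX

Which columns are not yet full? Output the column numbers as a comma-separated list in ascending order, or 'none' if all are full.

Answer: 1,4

Derivation:
col 0: top cell = 'X' → FULL
col 1: top cell = '.' → open
col 2: top cell = 'X' → FULL
col 3: top cell = 'O' → FULL
col 4: top cell = '.' → open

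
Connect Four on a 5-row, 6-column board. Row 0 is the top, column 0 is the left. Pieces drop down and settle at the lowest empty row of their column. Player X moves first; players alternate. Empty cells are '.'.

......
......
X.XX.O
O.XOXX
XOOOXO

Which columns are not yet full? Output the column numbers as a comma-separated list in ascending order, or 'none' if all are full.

Answer: 0,1,2,3,4,5

Derivation:
col 0: top cell = '.' → open
col 1: top cell = '.' → open
col 2: top cell = '.' → open
col 3: top cell = '.' → open
col 4: top cell = '.' → open
col 5: top cell = '.' → open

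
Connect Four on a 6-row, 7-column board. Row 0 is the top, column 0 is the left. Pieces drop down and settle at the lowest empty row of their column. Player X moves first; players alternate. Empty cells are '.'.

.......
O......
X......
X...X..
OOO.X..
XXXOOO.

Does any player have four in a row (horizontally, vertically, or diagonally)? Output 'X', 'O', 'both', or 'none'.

none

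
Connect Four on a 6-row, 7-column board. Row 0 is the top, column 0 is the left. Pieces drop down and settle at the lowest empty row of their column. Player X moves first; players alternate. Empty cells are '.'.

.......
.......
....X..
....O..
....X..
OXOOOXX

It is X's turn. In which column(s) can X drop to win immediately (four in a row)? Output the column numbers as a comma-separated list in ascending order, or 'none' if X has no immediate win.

Answer: none

Derivation:
col 0: drop X → no win
col 1: drop X → no win
col 2: drop X → no win
col 3: drop X → no win
col 4: drop X → no win
col 5: drop X → no win
col 6: drop X → no win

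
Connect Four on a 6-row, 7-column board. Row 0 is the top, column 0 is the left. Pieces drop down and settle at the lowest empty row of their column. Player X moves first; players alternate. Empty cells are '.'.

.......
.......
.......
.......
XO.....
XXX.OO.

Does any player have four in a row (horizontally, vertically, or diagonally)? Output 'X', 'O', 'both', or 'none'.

none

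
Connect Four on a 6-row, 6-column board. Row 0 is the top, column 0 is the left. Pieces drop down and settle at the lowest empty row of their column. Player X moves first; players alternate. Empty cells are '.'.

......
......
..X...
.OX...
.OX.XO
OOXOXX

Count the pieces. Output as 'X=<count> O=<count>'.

X=7 O=6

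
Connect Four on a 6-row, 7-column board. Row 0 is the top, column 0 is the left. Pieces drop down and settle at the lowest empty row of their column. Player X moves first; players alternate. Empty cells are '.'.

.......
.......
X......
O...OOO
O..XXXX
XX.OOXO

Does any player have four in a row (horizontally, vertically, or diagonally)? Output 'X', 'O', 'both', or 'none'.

X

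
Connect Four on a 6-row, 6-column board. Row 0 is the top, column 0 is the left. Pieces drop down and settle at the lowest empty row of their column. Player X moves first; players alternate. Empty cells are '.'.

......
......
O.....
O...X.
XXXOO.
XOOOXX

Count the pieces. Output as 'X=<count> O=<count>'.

X=7 O=7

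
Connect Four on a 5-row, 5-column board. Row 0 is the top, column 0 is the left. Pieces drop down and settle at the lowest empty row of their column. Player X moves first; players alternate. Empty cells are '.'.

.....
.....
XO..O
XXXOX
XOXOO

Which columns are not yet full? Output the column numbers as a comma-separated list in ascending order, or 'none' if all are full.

Answer: 0,1,2,3,4

Derivation:
col 0: top cell = '.' → open
col 1: top cell = '.' → open
col 2: top cell = '.' → open
col 3: top cell = '.' → open
col 4: top cell = '.' → open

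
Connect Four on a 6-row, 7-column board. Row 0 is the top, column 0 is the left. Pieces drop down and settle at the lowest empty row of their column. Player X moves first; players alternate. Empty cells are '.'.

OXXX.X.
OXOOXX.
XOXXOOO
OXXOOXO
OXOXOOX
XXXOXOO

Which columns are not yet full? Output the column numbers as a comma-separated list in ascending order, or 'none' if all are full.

col 0: top cell = 'O' → FULL
col 1: top cell = 'X' → FULL
col 2: top cell = 'X' → FULL
col 3: top cell = 'X' → FULL
col 4: top cell = '.' → open
col 5: top cell = 'X' → FULL
col 6: top cell = '.' → open

Answer: 4,6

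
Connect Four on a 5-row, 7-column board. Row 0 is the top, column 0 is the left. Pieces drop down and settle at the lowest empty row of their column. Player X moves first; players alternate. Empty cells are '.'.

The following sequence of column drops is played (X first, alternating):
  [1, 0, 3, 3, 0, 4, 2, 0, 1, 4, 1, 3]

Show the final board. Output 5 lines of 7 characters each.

Move 1: X drops in col 1, lands at row 4
Move 2: O drops in col 0, lands at row 4
Move 3: X drops in col 3, lands at row 4
Move 4: O drops in col 3, lands at row 3
Move 5: X drops in col 0, lands at row 3
Move 6: O drops in col 4, lands at row 4
Move 7: X drops in col 2, lands at row 4
Move 8: O drops in col 0, lands at row 2
Move 9: X drops in col 1, lands at row 3
Move 10: O drops in col 4, lands at row 3
Move 11: X drops in col 1, lands at row 2
Move 12: O drops in col 3, lands at row 2

Answer: .......
.......
OX.O...
XX.OO..
OXXXO..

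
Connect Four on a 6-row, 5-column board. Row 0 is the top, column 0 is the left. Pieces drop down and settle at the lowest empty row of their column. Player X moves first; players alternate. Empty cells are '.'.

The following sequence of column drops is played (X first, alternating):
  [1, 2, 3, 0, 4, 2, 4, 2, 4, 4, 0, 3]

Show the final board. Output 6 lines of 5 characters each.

Move 1: X drops in col 1, lands at row 5
Move 2: O drops in col 2, lands at row 5
Move 3: X drops in col 3, lands at row 5
Move 4: O drops in col 0, lands at row 5
Move 5: X drops in col 4, lands at row 5
Move 6: O drops in col 2, lands at row 4
Move 7: X drops in col 4, lands at row 4
Move 8: O drops in col 2, lands at row 3
Move 9: X drops in col 4, lands at row 3
Move 10: O drops in col 4, lands at row 2
Move 11: X drops in col 0, lands at row 4
Move 12: O drops in col 3, lands at row 4

Answer: .....
.....
....O
..O.X
X.OOX
OXOXX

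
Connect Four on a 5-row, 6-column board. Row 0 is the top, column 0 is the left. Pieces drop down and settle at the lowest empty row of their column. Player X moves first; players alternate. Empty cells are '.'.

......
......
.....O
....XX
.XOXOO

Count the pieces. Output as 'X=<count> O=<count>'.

X=4 O=4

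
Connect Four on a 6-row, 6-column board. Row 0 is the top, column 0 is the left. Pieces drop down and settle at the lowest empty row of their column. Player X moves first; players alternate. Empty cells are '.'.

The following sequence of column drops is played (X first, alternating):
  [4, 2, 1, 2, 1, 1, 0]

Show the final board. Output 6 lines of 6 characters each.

Answer: ......
......
......
.O....
.XO...
XXO.X.

Derivation:
Move 1: X drops in col 4, lands at row 5
Move 2: O drops in col 2, lands at row 5
Move 3: X drops in col 1, lands at row 5
Move 4: O drops in col 2, lands at row 4
Move 5: X drops in col 1, lands at row 4
Move 6: O drops in col 1, lands at row 3
Move 7: X drops in col 0, lands at row 5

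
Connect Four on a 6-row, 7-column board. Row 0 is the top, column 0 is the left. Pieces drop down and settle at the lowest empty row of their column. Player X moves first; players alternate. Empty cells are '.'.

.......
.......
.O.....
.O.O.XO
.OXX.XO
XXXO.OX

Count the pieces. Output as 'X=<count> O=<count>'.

X=8 O=8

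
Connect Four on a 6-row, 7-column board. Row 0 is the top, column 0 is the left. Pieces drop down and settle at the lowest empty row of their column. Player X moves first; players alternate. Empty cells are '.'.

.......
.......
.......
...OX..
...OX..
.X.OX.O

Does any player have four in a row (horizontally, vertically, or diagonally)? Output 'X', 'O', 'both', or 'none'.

none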